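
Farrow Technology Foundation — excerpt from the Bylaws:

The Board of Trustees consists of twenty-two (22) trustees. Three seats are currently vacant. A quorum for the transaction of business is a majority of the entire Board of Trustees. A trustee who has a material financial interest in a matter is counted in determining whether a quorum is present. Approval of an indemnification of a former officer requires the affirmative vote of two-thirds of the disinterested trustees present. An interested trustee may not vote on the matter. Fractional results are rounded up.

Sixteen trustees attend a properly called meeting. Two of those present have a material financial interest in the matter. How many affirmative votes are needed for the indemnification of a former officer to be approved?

The indemnification of a former officer requires two-thirds of the disinterested trustees present (16 − 2 = 14).
2/3 of 14 = 9.33, rounded up to 10.

10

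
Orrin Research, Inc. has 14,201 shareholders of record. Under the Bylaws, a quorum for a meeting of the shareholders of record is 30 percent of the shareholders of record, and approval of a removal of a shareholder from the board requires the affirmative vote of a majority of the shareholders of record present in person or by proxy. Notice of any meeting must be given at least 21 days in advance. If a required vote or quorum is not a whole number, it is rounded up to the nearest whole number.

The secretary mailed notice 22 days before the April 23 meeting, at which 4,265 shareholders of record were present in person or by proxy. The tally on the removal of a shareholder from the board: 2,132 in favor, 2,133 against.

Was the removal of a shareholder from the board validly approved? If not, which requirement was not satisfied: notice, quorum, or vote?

Notice: 22 days given; 21 required. Satisfied.
Quorum: 30% of 14,201 = 4,260.30, rounded up to 4,261; 4,265 present. Satisfied.
Vote: requires a majority of those present (4,265); a majority of 4265 is 2133, so 2,133 needed; 2,132 in favor. Not satisfied.

Invalid — vote requirement not satisfied.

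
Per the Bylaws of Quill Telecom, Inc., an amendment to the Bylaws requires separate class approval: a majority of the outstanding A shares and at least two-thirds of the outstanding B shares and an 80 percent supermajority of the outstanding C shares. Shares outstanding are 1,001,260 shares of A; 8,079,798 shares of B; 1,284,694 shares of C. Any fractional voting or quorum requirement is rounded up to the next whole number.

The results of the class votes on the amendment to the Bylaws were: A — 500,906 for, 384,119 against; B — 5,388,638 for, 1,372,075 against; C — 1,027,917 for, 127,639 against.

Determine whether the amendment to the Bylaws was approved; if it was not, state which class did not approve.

A: a majority of 1001260 is 500631; 500,631 required, 500,906 in favor — approved.
B: 2/3 of 8079798 = 5386532; 5,386,532 required, 5,388,638 in favor — approved.
C: 4/5 of 1284694 = 1027755.20, rounded up to 1027756; 1,027,756 required, 1,027,917 in favor — approved.

Approved — every class gave the required vote.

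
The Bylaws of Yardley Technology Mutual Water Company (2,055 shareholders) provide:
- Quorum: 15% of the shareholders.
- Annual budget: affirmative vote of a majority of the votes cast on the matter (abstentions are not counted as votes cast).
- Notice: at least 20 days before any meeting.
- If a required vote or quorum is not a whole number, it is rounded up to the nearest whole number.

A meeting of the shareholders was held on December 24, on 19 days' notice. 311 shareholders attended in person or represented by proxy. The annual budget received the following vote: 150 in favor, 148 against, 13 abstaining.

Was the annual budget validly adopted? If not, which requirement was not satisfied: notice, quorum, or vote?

Notice: 19 days given; 20 required. Not satisfied.
Quorum: 15% of 2,055 = 308.25, rounded up to 309; 311 present. Satisfied.
Vote: requires a majority of the votes cast (311 − 13 abstaining = 298); a majority of 298 is 150, so 150 needed; 150 in favor. Satisfied.

Invalid — notice requirement not satisfied.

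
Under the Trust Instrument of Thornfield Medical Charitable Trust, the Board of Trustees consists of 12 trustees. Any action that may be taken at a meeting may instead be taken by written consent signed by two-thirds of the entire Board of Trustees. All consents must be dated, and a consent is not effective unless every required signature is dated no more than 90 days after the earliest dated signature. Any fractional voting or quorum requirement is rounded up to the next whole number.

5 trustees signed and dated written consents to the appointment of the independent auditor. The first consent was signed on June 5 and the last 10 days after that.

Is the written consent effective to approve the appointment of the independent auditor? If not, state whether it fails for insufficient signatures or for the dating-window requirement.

Signatures required: two-thirds of 12 — 2/3 of 12 = 8, so 8 needed; 5 signed. Insufficient.
Dating window: the latest signature is 10 days after the earliest; the limit is 90 days. Within the window.

Not effective — insufficient signatures.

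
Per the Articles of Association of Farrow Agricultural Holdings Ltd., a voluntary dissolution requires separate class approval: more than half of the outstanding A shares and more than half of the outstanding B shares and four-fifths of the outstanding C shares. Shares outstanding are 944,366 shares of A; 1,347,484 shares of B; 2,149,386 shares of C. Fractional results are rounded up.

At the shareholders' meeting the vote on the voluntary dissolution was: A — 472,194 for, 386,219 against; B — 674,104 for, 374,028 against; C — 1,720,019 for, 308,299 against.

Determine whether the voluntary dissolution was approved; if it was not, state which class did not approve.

Approved — every class gave the required vote.

A: a majority of 944366 is 472184; 472,184 required, 472,194 in favor — approved.
B: a majority of 1347484 is 673743; 673,743 required, 674,104 in favor — approved.
C: 4/5 of 2149386 = 1719508.80, rounded up to 1719509; 1,719,509 required, 1,720,019 in favor — approved.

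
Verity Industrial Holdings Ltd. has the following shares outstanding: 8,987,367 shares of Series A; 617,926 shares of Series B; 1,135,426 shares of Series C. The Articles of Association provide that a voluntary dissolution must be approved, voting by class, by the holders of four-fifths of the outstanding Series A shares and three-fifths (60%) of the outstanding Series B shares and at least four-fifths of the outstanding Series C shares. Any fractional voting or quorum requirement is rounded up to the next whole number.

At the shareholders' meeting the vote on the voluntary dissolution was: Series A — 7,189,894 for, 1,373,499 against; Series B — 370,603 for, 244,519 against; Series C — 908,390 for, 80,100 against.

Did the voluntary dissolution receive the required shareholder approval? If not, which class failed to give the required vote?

Not approved — the Series B shares did not give the required vote.

Series A: 4/5 of 8987367 = 7189893.60, rounded up to 7189894; 7,189,894 required, 7,189,894 in favor — approved.
Series B: 3/5 of 617926 = 370755.60, rounded up to 370756; 370,756 required, 370,603 in favor — not approved.
Series C: 4/5 of 1135426 = 908340.80, rounded up to 908341; 908,341 required, 908,390 in favor — approved.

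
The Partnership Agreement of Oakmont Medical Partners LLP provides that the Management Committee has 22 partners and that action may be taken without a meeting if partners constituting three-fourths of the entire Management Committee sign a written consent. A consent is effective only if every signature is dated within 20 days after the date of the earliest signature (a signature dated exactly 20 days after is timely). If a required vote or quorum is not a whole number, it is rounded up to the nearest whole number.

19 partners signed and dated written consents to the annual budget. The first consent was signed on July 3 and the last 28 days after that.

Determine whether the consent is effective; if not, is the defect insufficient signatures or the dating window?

Signatures required: three-fourths of 22 — 3/4 of 22 = 16.50, rounded up to 17, so 17 needed; 19 signed. Sufficient.
Dating window: the latest signature is 28 days after the earliest; the limit is 20 days. Outside the window.

Not effective — dating-window requirement not satisfied.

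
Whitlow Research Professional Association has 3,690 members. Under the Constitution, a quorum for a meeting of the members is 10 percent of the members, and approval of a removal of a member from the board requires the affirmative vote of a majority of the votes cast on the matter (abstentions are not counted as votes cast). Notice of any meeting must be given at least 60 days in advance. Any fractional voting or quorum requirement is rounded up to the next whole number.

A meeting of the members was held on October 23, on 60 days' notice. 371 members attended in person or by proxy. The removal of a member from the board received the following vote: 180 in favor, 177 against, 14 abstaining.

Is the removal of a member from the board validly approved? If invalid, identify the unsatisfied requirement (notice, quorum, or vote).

Notice: 60 days given; 60 required. Satisfied.
Quorum: 10% of 3,690 = 369; 371 present. Satisfied.
Vote: requires a majority of the votes cast (371 − 14 abstaining = 357); a majority of 357 is 179, so 179 needed; 180 in favor. Satisfied.

Valid — all requirements satisfied.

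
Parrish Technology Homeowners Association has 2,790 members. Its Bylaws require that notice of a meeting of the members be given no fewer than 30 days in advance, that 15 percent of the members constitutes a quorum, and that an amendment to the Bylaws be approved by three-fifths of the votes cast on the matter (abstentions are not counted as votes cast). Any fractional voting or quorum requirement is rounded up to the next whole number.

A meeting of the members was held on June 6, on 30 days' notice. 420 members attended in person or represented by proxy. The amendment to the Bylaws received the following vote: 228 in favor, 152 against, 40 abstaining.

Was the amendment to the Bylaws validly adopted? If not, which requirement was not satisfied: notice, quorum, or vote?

Valid — all requirements satisfied.

Notice: 30 days given; 30 required. Satisfied.
Quorum: 15% of 2,790 = 418.50, rounded up to 419; 420 present. Satisfied.
Vote: requires three-fifths of the votes cast (420 − 40 abstaining = 380); 3/5 of 380 = 228, so 228 needed; 228 in favor. Satisfied.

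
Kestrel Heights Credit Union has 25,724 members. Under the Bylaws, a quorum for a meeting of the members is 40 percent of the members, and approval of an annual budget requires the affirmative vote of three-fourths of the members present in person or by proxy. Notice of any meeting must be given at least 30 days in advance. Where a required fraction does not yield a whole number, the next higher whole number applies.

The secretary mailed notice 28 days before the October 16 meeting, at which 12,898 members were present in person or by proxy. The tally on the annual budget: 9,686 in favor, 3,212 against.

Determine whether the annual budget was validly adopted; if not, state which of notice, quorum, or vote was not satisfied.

Notice: 28 days given; 30 required. Not satisfied.
Quorum: 40% of 25,724 = 10,289.60, rounded up to 10,290; 12,898 present. Satisfied.
Vote: requires three-fourths of those present (12,898); 3/4 of 12898 = 9673.50, rounded up to 9674, so 9,674 needed; 9,686 in favor. Satisfied.

Invalid — notice requirement not satisfied.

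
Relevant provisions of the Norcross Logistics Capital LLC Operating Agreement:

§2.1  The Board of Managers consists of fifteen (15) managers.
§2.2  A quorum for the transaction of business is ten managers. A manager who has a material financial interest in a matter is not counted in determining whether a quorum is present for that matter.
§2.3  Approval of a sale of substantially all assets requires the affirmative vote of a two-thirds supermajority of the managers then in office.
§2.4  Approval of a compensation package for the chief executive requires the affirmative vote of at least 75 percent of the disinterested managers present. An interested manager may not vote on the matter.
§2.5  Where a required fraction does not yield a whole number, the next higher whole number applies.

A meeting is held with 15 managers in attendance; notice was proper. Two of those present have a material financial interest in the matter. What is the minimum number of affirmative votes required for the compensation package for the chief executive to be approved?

The compensation package for the chief executive requires three-fourths of the disinterested managers present (15 − 2 = 13).
3/4 of 13 = 9.75, rounded up to 10.

10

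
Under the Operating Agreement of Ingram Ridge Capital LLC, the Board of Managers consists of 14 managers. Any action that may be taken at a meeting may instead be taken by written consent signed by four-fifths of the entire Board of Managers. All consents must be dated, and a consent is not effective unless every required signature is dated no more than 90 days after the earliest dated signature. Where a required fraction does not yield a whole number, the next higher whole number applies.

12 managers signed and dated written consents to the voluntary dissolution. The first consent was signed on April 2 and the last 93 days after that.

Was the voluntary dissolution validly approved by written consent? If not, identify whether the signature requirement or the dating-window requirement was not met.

Signatures required: four-fifths of 14 — 4/5 of 14 = 11.20, rounded up to 12, so 12 needed; 12 signed. Sufficient.
Dating window: the latest signature is 93 days after the earliest; the limit is 90 days. Outside the window.

Not effective — dating-window requirement not satisfied.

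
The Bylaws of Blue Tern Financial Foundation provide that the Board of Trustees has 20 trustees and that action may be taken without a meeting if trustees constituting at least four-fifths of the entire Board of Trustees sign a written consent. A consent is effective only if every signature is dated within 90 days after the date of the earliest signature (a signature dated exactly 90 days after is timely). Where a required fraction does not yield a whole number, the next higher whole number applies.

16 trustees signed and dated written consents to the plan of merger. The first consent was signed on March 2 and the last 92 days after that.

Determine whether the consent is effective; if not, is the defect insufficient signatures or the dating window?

Not effective — dating-window requirement not satisfied.

Signatures required: at least four-fifths of 20 — 4/5 of 20 = 16, so 16 needed; 16 signed. Sufficient.
Dating window: the latest signature is 92 days after the earliest; the limit is 90 days. Outside the window.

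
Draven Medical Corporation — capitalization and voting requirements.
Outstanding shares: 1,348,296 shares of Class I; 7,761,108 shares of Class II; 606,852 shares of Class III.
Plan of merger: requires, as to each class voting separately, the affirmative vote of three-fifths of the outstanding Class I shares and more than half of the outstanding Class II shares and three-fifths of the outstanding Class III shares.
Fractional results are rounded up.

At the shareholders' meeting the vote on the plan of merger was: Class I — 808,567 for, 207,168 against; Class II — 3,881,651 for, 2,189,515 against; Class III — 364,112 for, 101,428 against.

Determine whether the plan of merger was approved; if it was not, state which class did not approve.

Class I: 3/5 of 1348296 = 808977.60, rounded up to 808978; 808,978 required, 808,567 in favor — not approved.
Class II: a majority of 7761108 is 3880555; 3,880,555 required, 3,881,651 in favor — approved.
Class III: 3/5 of 606852 = 364111.20, rounded up to 364112; 364,112 required, 364,112 in favor — approved.

Not approved — the Class I shares did not give the required vote.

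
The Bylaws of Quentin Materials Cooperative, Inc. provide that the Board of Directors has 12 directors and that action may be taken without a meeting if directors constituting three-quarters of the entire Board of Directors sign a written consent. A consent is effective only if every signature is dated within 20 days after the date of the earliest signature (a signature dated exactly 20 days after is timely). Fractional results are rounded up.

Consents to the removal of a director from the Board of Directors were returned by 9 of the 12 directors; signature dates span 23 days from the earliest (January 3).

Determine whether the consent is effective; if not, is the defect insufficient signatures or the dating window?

Not effective — dating-window requirement not satisfied.

Signatures required: three-quarters of 12 — 3/4 of 12 = 9, so 9 needed; 9 signed. Sufficient.
Dating window: the latest signature is 23 days after the earliest; the limit is 20 days. Outside the window.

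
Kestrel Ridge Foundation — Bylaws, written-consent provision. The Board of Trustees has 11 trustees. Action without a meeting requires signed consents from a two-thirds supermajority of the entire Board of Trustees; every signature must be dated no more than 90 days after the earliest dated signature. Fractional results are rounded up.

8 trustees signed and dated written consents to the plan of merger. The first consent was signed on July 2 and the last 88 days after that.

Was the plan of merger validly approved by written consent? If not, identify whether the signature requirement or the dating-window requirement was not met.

Signatures required: a two-thirds supermajority of 11 — 2/3 of 11 = 7.33, rounded up to 8, so 8 needed; 8 signed. Sufficient.
Dating window: the latest signature is 88 days after the earliest; the limit is 90 days. Within the window.

Effective — both the signature and dating-window requirements are satisfied.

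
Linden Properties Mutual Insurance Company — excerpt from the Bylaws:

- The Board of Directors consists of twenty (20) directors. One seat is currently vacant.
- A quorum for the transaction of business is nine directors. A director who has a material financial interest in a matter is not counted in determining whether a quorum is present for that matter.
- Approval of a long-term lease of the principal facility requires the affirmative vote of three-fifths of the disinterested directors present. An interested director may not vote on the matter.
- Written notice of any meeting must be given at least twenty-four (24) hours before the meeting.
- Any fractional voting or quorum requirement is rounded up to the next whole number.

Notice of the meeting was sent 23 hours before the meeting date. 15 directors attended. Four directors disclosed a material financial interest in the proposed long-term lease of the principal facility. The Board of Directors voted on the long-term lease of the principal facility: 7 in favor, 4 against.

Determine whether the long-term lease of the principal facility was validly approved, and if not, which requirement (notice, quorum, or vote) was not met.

Invalid — notice requirement not satisfied.

Notice: 23 hours given; 24 required (23 < 24). Not satisfied.
Quorum: 15 present, but the 4 interested directors do not count, leaving 11. Quorum is 9. Satisfied.
Vote: the long-term lease of the principal facility requires three-fifths of the disinterested directors present (15 − 4 = 11). 3/5 of 11 = 6.60, rounded up to 7, so 7 affirmative votes are needed; 7 voted in favor. Satisfied.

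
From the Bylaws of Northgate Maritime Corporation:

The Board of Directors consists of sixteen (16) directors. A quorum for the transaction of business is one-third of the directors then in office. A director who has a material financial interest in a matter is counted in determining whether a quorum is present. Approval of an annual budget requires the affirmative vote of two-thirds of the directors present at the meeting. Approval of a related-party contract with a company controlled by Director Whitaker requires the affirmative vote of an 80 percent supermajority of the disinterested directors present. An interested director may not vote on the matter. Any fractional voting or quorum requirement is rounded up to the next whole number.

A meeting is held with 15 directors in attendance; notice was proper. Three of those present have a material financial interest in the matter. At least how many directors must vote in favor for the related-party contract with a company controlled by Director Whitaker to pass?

The related-party contract with a company controlled by Director Whitaker requires four-fifths of the disinterested directors present (15 − 3 = 12).
4/5 of 12 = 9.60, rounded up to 10.

10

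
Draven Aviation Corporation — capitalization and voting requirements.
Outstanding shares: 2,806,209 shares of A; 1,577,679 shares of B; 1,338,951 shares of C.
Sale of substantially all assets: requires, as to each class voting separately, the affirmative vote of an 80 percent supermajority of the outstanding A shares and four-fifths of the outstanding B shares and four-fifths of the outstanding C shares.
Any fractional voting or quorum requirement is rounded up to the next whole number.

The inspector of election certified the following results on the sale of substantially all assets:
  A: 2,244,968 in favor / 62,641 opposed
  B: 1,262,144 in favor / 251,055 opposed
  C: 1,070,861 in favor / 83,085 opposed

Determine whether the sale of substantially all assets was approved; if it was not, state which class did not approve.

A: 4/5 of 2806209 = 2244967.20, rounded up to 2244968; 2,244,968 required, 2,244,968 in favor — approved.
B: 4/5 of 1577679 = 1262143.20, rounded up to 1262144; 1,262,144 required, 1,262,144 in favor — approved.
C: 4/5 of 1338951 = 1071160.80, rounded up to 1071161; 1,071,161 required, 1,070,861 in favor — not approved.

Not approved — the C shares did not give the required vote.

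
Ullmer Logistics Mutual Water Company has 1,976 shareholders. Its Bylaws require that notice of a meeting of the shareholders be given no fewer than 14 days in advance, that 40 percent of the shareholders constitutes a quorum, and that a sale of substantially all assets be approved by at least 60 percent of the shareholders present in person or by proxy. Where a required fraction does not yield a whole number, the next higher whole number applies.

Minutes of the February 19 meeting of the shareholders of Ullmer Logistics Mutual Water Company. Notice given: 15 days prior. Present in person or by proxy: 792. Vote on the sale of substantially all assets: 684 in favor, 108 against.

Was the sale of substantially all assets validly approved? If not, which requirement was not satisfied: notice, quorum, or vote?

Notice: 15 days given; 14 required. Satisfied.
Quorum: 40% of 1,976 = 790.40, rounded up to 791; 792 present. Satisfied.
Vote: requires three-fifths of those present (792); 3/5 of 792 = 475.20, rounded up to 476, so 476 needed; 684 in favor. Satisfied.

Valid — all requirements satisfied.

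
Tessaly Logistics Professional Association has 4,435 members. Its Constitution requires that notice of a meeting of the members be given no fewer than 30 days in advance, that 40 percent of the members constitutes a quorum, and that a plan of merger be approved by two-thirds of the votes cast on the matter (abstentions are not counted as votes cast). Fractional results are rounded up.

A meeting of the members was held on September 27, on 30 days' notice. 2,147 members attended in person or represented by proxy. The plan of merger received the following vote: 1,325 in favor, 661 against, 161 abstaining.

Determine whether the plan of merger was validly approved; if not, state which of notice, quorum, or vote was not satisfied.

Notice: 30 days given; 30 required. Satisfied.
Quorum: 40% of 4,435 = 1,774; 2,147 present. Satisfied.
Vote: requires two-thirds of the votes cast (2,147 − 161 abstaining = 1,986); 2/3 of 1986 = 1324, so 1,324 needed; 1,325 in favor. Satisfied.

Valid — all requirements satisfied.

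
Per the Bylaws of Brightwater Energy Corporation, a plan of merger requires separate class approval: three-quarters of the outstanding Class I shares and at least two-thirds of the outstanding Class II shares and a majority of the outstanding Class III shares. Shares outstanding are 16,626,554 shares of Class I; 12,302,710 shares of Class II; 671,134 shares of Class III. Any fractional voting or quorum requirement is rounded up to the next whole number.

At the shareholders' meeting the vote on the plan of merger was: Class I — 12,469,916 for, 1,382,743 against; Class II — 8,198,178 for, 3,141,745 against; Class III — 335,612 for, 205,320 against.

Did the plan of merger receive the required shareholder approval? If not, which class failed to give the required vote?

Class I: 3/4 of 16626554 = 12469915.50, rounded up to 12469916; 12,469,916 required, 12,469,916 in favor — approved.
Class II: 2/3 of 12302710 = 8201806.67, rounded up to 8201807; 8,201,807 required, 8,198,178 in favor — not approved.
Class III: a majority of 671134 is 335568; 335,568 required, 335,612 in favor — approved.

Not approved — the Class II shares did not give the required vote.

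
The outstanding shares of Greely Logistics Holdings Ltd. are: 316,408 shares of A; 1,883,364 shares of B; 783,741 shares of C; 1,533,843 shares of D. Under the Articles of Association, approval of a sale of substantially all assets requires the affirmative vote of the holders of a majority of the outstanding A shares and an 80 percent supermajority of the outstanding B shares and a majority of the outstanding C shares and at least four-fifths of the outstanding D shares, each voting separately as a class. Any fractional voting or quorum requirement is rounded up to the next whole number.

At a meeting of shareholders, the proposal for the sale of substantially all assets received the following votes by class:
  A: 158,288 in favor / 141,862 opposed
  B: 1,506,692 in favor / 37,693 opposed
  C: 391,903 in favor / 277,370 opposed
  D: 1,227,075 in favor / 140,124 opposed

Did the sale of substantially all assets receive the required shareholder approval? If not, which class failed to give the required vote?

A: a majority of 316408 is 158205; 158,205 required, 158,288 in favor — approved.
B: 4/5 of 1883364 = 1506691.20, rounded up to 1506692; 1,506,692 required, 1,506,692 in favor — approved.
C: a majority of 783741 is 391871; 391,871 required, 391,903 in favor — approved.
D: 4/5 of 1533843 = 1227074.40, rounded up to 1227075; 1,227,075 required, 1,227,075 in favor — approved.

Approved — every class gave the required vote.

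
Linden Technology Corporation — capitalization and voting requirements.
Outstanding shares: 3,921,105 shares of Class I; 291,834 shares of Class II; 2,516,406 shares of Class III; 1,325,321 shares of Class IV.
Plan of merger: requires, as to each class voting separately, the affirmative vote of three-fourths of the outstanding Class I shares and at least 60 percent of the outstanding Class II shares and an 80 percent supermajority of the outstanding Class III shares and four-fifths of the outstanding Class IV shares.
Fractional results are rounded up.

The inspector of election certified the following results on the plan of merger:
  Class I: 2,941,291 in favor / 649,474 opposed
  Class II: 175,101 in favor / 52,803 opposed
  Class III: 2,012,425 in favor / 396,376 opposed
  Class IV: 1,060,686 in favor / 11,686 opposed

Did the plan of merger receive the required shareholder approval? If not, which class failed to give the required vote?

Not approved — the Class III shares did not give the required vote.

Class I: 3/4 of 3921105 = 2940828.75, rounded up to 2940829; 2,940,829 required, 2,941,291 in favor — approved.
Class II: 3/5 of 291834 = 175100.40, rounded up to 175101; 175,101 required, 175,101 in favor — approved.
Class III: 4/5 of 2516406 = 2013124.80, rounded up to 2013125; 2,013,125 required, 2,012,425 in favor — not approved.
Class IV: 4/5 of 1325321 = 1060256.80, rounded up to 1060257; 1,060,257 required, 1,060,686 in favor — approved.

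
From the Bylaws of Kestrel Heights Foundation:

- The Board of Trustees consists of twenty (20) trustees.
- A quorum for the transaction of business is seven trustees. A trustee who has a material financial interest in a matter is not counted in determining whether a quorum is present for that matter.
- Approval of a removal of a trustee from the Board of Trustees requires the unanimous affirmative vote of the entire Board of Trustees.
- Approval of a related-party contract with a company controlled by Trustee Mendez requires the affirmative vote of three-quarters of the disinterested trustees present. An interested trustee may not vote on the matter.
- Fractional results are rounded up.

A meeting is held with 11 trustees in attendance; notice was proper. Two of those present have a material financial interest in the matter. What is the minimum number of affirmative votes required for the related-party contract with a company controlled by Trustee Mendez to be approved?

The related-party contract with a company controlled by Trustee Mendez requires three-fourths of the disinterested trustees present (11 − 2 = 9).
3/4 of 9 = 6.75, rounded up to 7.

7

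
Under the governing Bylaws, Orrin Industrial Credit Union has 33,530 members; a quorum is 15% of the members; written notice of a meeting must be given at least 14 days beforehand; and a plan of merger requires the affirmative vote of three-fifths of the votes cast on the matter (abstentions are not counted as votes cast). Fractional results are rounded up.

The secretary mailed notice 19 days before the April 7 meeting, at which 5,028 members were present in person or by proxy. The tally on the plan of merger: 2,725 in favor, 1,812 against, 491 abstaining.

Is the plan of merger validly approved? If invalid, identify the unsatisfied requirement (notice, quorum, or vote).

Notice: 19 days given; 14 required. Satisfied.
Quorum: 15% of 33,530 = 5,029.50, rounded up to 5,030; 5,028 present. Not satisfied.
Vote: requires three-fifths of the votes cast (5,028 − 491 abstaining = 4,537); 3/5 of 4537 = 2722.20, rounded up to 2723, so 2,723 needed; 2,725 in favor. Satisfied.

Invalid — quorum requirement not satisfied.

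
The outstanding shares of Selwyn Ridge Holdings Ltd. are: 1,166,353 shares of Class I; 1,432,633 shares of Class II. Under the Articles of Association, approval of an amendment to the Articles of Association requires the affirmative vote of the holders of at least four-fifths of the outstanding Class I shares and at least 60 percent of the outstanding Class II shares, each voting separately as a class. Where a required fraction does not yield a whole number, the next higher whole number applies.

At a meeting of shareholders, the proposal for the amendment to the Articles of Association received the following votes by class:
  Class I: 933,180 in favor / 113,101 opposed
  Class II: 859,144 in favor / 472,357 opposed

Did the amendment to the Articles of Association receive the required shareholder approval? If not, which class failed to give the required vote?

Class I: 4/5 of 1166353 = 933082.40, rounded up to 933083; 933,083 required, 933,180 in favor — approved.
Class II: 3/5 of 1432633 = 859579.80, rounded up to 859580; 859,580 required, 859,144 in favor — not approved.

Not approved — the Class II shares did not give the required vote.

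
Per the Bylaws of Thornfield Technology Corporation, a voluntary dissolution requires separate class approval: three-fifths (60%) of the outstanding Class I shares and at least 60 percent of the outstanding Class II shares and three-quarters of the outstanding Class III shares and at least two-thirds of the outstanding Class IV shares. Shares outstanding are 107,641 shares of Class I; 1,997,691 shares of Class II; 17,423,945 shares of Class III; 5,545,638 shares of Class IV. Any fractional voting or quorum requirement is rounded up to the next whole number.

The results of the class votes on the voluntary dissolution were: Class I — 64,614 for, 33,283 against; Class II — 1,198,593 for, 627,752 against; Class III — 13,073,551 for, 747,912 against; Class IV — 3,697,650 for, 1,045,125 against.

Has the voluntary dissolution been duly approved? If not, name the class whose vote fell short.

Class I: 3/5 of 107641 = 64584.60, rounded up to 64585; 64,585 required, 64,614 in favor — approved.
Class II: 3/5 of 1997691 = 1198614.60, rounded up to 1198615; 1,198,615 required, 1,198,593 in favor — not approved.
Class III: 3/4 of 17423945 = 13067958.75, rounded up to 13067959; 13,067,959 required, 13,073,551 in favor — approved.
Class IV: 2/3 of 5545638 = 3697092; 3,697,092 required, 3,697,650 in favor — approved.

Not approved — the Class II shares did not give the required vote.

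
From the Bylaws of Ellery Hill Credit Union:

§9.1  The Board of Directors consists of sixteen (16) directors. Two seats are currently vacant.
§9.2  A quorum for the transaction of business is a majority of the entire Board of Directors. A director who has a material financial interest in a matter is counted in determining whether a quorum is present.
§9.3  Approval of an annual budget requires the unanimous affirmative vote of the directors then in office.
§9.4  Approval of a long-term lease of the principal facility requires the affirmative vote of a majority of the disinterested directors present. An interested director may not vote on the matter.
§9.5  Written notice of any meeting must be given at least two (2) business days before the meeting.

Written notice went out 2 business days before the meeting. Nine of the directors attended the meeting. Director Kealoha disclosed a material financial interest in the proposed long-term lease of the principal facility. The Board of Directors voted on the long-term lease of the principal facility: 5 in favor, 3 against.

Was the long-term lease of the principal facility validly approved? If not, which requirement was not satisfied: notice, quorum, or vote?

Valid — all requirements satisfied.

Notice: 2 business days given; 2 required (2 ≥ 2). Satisfied.
Quorum: 9 present (interested directors count toward quorum); quorum is 9. Satisfied.
Vote: the long-term lease of the principal facility requires a majority of the disinterested directors present (9 − 1 = 8). A majority of 8 is 5, so 5 affirmative votes are needed; 5 voted in favor. Satisfied.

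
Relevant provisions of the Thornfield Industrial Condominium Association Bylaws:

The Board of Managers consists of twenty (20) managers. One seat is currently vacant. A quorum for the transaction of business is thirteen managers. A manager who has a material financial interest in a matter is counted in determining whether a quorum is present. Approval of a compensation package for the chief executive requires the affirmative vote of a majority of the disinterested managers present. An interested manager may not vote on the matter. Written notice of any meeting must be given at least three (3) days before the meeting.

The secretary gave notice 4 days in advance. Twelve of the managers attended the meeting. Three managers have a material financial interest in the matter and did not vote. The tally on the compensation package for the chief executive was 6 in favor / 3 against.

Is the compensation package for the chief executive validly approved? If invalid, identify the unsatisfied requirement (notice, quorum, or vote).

Invalid — quorum requirement not satisfied.

Notice: 4 days given; 3 required (4 ≥ 3). Satisfied.
Quorum: 12 present (interested managers count toward quorum); quorum is 13. Not satisfied.
Vote: the compensation package for the chief executive requires a majority of the disinterested managers present (12 − 3 = 9). A majority of 9 is 5, so 5 affirmative votes are needed; 6 voted in favor. Satisfied. (Moot — without a quorum no business can be validly transacted.)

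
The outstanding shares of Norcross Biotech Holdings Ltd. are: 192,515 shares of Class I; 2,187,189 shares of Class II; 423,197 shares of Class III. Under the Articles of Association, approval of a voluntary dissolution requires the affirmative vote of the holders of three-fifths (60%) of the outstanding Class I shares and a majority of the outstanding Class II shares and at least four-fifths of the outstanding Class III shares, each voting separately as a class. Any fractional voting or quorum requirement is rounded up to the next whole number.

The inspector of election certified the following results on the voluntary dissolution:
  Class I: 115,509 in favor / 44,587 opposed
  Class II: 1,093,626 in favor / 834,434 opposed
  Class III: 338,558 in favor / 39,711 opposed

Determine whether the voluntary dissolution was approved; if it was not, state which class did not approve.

Approved — every class gave the required vote.

Class I: 3/5 of 192515 = 115509; 115,509 required, 115,509 in favor — approved.
Class II: a majority of 2187189 is 1093595; 1,093,595 required, 1,093,626 in favor — approved.
Class III: 4/5 of 423197 = 338557.60, rounded up to 338558; 338,558 required, 338,558 in favor — approved.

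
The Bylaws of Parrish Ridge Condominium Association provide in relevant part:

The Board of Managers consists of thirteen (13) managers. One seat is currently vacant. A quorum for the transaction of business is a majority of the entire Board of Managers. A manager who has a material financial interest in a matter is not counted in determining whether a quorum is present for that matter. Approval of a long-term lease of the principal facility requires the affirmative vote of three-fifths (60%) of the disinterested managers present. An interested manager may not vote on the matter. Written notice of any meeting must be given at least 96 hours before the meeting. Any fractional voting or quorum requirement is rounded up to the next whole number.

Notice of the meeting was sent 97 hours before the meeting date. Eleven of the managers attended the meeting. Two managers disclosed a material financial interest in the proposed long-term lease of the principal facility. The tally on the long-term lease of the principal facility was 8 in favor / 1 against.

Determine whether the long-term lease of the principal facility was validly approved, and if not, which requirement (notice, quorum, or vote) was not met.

Notice: 97 hours given; 96 required (97 ≥ 96). Satisfied.
Quorum: 11 present, but the 2 interested managers do not count, leaving 9. Quorum is 7. Satisfied.
Vote: the long-term lease of the principal facility requires three-fifths of the disinterested managers present (11 − 2 = 9). 3/5 of 9 = 5.40, rounded up to 6, so 6 affirmative votes are needed; 8 voted in favor. Satisfied.

Valid — all requirements satisfied.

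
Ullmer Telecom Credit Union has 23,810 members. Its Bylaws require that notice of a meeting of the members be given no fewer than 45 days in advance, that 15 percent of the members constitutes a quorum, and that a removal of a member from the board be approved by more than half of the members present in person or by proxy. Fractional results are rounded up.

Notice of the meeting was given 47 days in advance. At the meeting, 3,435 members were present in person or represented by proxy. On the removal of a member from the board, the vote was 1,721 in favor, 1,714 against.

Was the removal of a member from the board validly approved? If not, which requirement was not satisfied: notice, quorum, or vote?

Notice: 47 days given; 45 required. Satisfied.
Quorum: 15% of 23,810 = 3,571.50, rounded up to 3,572; 3,435 present. Not satisfied.
Vote: requires a majority of those present (3,435); a majority of 3435 is 1718, so 1,718 needed; 1,721 in favor. Satisfied.

Invalid — quorum requirement not satisfied.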